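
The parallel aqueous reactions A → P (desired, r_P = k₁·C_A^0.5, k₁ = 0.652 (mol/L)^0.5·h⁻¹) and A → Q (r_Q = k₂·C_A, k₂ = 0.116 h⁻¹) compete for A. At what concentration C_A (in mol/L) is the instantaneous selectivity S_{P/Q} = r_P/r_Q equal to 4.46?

S_{P/Q} = (k₁/k₂)·C_A^-0.5 ⇒ C_A = (S·k₂/k₁)^(-2).
= (4.46×0.116/0.652)^(-2) = (0.7935)^(-2) = 1.59 mol/L.

1.59 mol/L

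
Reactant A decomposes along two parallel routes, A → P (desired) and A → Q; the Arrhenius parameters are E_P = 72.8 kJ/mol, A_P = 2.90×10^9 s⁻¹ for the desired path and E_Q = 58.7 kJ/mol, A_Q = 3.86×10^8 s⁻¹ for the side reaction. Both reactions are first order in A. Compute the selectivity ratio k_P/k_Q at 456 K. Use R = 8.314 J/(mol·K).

0.182

With equal orders, S_{P/Q} = k_P/k_Q = (A_P/A_Q)·exp[(E_Q−E_P)/(RT)].
(E_Q−E_P)/(RT) = (58.7−72.8)×10³/(8.314×456) = -14100/3791 = -3.719.
k_P/k_Q = (2.90×10^9/3.86×10^8)·exp(-3.719) = 7.513 × 0.02425 = 0.182.
Since E_P > E_Q, raising the temperature improves selectivity toward P.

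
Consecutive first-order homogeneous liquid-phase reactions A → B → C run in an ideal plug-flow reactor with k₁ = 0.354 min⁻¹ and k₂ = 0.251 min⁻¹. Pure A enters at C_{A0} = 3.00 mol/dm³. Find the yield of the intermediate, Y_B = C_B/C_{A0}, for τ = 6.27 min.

0.339

The intermediate concentration in a first-order A→B→C sequence is C_B = k₁C_{A0}(e^(−k₁τ) − e^(−k₂τ))/(k₂−k₁).
e^(−k₁τ) = e^(−0.354×6.27) = e^(−2.220) = 0.1087; e^(−k₂τ) = e^(−1.574) = 0.2073.
C_B = 0.354×3.00/(0.251−0.354) × (0.1087−0.2073) = (-10.31)×(-0.09861) = 1.017 mol/dm³.
Y_B = C_B/C_{A0} = 1.017/3.00 = 0.339.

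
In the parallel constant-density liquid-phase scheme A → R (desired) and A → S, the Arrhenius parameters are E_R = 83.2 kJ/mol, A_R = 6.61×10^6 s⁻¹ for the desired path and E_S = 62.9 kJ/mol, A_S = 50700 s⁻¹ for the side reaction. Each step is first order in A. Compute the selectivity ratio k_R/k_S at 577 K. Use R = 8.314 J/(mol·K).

Since both paths have the same order in A, the concentration cancels and S_{R/S} = k_R/k_S = (A_R/A_S)·exp[(E_S−E_R)/(RT)].
(E_S−E_R)/(RT) = (62.9−83.2)×10³/(8.314×577) = -20300/4797 = -4.232.
k_R/k_S = (6.61×10^6/50700)·exp(-4.232) = 130.4 × 0.01453 = 1.89.
Since E_R > E_S, raising the temperature improves selectivity toward R.

1.89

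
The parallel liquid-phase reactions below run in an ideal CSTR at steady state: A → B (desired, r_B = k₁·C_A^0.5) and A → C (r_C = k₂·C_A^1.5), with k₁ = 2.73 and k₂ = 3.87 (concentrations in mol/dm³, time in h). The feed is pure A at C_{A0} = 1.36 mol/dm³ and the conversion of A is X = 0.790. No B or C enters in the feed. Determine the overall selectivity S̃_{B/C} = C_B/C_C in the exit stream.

2.47

Exit C_A = C_{A0}(1−X) = 1.36×0.210 = 0.2856 mol/dm³.
Rates in a CSTR are evaluated at the outlet concentration: r_B = 2.73×0.2856^0.5 = 1.459, r_C = 3.87×0.2856^1.5 = 0.5907.
Overall selectivity = C_B/C_C = r_Bτ/(r_Cτ) = r_B/r_C = 2.47.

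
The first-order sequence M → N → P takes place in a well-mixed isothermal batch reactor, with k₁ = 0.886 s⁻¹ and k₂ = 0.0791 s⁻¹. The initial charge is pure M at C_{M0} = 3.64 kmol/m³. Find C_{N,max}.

2.87 kmol/m³

Evaluating C_N at t_opt = ln(k₂/k₁)/(k₂−k₁) gives C_{N,max}/C_{M0} = (k₁/k₂)^[k₂/(k₂−k₁)].
= (0.886/0.0791)^(0.0791/(0.0791−0.886)) = (11.20)^(-0.09803) = 0.7891.
C_{N,max} = 0.7891×3.64 = 2.87 kmol/m³.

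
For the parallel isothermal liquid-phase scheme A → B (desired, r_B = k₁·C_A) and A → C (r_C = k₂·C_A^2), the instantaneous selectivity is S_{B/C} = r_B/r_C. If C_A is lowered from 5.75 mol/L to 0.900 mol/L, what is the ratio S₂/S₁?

6.39

S_{B/C} = (k₁/k₂)·C_A⁻¹, so S₂/S₁ = (C_{A,2}/C_{A,1})⁻¹.
= 5.75/0.900 = 6.39.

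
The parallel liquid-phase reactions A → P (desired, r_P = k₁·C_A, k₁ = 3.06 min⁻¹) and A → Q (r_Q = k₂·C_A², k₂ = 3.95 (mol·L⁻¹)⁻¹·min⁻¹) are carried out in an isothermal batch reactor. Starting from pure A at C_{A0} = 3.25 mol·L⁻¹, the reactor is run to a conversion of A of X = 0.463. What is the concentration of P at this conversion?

0.363 mol·L⁻¹

C_A = C_{A0}(1−X) = 1.745 mol·L⁻¹.
Along a PFR/batch, dC_P/dC_A = −r_P/(r_P+r_Q) = −k₁/(k₁+k₂·C_A).
Integrating from C_{A0} to C_A: C_P = (3.06/3.95)·ln[(3.06+3.95·3.25)/(3.06+3.95·1.75)] = 0.7747·ln(15.90/9.954) = 0.3627 mol·L⁻¹.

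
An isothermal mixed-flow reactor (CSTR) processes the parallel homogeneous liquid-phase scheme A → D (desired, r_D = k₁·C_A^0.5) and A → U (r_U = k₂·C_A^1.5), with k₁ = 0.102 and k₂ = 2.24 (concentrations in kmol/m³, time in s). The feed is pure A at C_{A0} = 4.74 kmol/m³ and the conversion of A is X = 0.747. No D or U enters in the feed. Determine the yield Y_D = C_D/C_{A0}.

0.0273

Exit C_A = C_{A0}(1−X) = 4.74×0.253 = 1.199 kmol/m³.
In a CSTR the entire volume is at exit conditions, so r_D = 0.102×1.199^0.5 = 0.1117 and r_U = 2.24×1.199^1.5 = 2.942.
Fraction of consumed A going to D: r_D/(r_D+r_U) = 0.03658.
C_D = 0.03658·C_{A0}·X = 0.03658×4.74×0.747 = 0.130 kmol/m³; Y_D = C_D/C_{A0} = 0.0273.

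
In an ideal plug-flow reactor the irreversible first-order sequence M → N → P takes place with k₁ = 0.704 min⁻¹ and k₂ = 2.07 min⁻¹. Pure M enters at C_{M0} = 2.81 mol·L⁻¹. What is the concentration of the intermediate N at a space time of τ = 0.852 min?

0.547 mol·L⁻¹

The intermediate concentration in a first-order A→B→C sequence is C_N = k₁C_{M0}(e^(−k₁τ) − e^(−k₂τ))/(k₂−k₁).
e^(−k₁τ) = e^(−0.704×0.852) = e^(−0.5998) = 0.5489; e^(−k₂τ) = e^(−1.764) = 0.1714.
C_N = 0.704×2.81/(2.07−0.704) × (0.5489−0.1714) = 1.448×0.3775 = 0.5467 mol·L⁻¹.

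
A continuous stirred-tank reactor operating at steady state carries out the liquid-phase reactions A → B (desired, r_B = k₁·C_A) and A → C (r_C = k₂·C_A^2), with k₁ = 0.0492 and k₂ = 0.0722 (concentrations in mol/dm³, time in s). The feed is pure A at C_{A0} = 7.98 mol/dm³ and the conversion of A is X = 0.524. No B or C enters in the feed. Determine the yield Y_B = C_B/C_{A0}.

Exit C_A = C_{A0}(1−X) = 7.98×0.476 = 3.798 mol/dm³.
In a CSTR the entire volume is at exit conditions, so r_B = 0.0492×3.798 = 0.1869 and r_C = 0.0722×3.798^2 = 1.042.
Fraction of consumed A going to B: r_B/(r_B+r_C) = 0.1521.
C_B = 0.1521·C_{A0}·X = 0.1521×7.98×0.524 = 0.636 mol/dm³; Y_B = C_B/C_{A0} = 0.0797.

0.0797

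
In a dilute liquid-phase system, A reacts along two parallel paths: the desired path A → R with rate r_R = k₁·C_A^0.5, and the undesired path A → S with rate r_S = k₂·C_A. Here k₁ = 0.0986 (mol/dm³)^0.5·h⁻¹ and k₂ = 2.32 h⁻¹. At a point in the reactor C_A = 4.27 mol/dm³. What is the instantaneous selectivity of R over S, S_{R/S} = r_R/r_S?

0.0206

S_{R/S} = r_R/r_S = (k₁·C_A^0.5)/(k₂·C_A) = (k₁/k₂)·C_A^-0.5.
= (0.0986×4.270^0.5) / (2.32×4.270) = 0.2037/9.906 = 0.0206.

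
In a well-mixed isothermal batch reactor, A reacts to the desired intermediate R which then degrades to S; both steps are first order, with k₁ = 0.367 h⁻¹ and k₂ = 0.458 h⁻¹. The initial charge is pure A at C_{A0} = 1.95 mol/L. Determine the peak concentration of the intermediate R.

0.640 mol/L

At the optimum, C_{R,max}/C_{A0} = (k₁/k₂)^[k₂/(k₂−k₁)].
= (0.367/0.458)^(0.458/(0.458−0.367)) = (0.8013)^(5.033) = 0.3280.
C_{R,max} = 0.3280×1.95 = 0.640 mol/L.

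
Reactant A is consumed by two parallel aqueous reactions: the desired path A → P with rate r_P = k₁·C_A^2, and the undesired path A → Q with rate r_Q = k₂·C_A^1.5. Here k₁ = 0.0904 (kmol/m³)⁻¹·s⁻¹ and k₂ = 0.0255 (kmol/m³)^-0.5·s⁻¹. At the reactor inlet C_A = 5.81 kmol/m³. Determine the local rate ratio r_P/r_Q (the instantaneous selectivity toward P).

8.55

S_{P/Q} = r_P/r_Q = (k₁·C_A^2)/(k₂·C_A^1.5) = (k₁/k₂)·C_A^0.5.
= (0.0904×5.810^2) / (0.0255×5.810^1.5) = 3.052/0.3571 = 8.55.
Since the desired path is higher order in A, keeping C_A high (PFR or concentrated feed) favours P.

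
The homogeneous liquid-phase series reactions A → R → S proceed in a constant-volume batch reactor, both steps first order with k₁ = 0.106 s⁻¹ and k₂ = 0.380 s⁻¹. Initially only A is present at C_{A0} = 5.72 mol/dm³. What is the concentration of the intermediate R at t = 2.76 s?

0.876 mol/dm³

The intermediate concentration in a first-order A→B→C sequence is C_R = k₁C_{A0}(e^(−k₁t) − e^(−k₂t))/(k₂−k₁).
e^(−k₁t) = e^(−0.106×2.76) = e^(−0.2926) = 0.7464; e^(−k₂t) = e^(−1.049) = 0.3504.
C_R = 0.106×5.72/(0.380−0.106) × (0.7464−0.3504) = 2.213×0.3960 = 0.8763 mol/dm³.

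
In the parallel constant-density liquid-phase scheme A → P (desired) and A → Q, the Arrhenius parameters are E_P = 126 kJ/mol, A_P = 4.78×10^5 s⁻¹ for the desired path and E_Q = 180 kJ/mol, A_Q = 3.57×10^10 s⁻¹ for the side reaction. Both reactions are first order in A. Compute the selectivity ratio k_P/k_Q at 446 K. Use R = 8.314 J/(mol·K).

28.3

With equal orders, S_{P/Q} = k_P/k_Q = (A_P/A_Q)·exp[(E_Q−E_P)/(RT)].
(E_Q−E_P)/(RT) = (180−126)×10³/(8.314×446) = 54000/3708 = 14.56.
k_P/k_Q = (4.78×10^5/3.57×10^10)·exp(14.56) = 1.339×10^-5 × 2.112×10^6 = 28.3.
Since E_P < E_Q, lowering the temperature improves selectivity toward P.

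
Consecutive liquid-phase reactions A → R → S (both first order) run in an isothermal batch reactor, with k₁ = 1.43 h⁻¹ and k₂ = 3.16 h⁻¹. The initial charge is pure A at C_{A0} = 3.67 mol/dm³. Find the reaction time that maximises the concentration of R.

The intermediate peaks when r₁ = r₂, i.e. k₁e^(−k₁t) = k₂e^(−k₂t), giving t_opt = ln(k₂/k₁)/(k₂−k₁).
= ln(3.16/1.43)/(3.16−1.43) = ln(2.210)/1.730 = 0.7929/1.730 = 0.458 h.

0.458 h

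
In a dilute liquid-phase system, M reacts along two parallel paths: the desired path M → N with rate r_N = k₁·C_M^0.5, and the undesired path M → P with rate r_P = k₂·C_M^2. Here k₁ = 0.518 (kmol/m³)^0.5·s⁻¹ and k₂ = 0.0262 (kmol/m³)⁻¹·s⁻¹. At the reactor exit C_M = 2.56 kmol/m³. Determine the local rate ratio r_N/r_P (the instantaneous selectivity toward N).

4.83

S_{N/P} = r_N/r_P = (k₁·C_M^0.5)/(k₂·C_M^2) = (k₁/k₂)·C_M^-1.5.
= (0.518×2.560^0.5) / (0.0262×2.560^2) = 0.8288/0.1717 = 4.83.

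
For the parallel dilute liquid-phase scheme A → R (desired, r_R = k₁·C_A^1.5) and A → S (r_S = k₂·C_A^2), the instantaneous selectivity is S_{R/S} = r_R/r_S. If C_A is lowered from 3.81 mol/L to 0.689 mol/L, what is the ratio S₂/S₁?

2.35

S_{R/S} = (k₁/k₂)·C_A^-0.5, so S₂/S₁ = (C_{A,2}/C_{A,1})^-0.5.
= (0.689/3.81)^(-0.5) = (0.1808)^(-0.5) = 2.35.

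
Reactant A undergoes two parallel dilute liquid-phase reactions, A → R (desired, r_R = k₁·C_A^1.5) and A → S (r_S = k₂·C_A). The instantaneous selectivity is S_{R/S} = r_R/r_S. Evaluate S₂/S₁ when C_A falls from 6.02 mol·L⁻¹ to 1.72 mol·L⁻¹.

0.535

S_{R/S} = (k₁/k₂)·C_A^0.5, so S₂/S₁ = (C_{A,2}/C_{A,1})^0.5.
= (1.72/6.02)^0.5 = (0.2857)^0.5 = 0.535.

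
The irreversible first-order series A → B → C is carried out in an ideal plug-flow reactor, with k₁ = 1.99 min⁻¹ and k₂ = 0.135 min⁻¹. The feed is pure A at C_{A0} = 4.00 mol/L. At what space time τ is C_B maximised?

1.45 min

For first-order series the maximum of C_B occurs at τ_opt = ln(k₂/k₁)/(k₂−k₁).
= ln(0.135/1.99)/(0.135−1.99) = ln(0.06784)/-1.855 = -2.691/-1.855 = 1.45 min.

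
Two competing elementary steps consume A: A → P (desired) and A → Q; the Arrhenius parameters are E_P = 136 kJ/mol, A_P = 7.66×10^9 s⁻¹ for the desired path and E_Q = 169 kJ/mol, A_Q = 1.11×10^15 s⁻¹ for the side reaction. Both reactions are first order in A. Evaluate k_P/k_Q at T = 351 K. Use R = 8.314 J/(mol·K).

Since both paths have the same order in A, the concentration cancels and S_{P/Q} = k_P/k_Q = (A_P/A_Q)·exp[(E_Q−E_P)/(RT)].
(E_Q−E_P)/(RT) = (169−136)×10³/(8.314×351) = 33000/2918 = 11.31.
k_P/k_Q = (7.66×10^9/1.11×10^15)·exp(11.31) = 6.901×10^-6 × 81494 = 0.562.

0.562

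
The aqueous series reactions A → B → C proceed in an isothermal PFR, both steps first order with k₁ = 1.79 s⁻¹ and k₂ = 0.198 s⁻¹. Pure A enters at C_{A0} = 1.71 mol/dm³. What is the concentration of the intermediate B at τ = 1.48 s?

For first-order series with pure A initially, C_B(τ) = k₁C_{A0}/(k₂−k₁)·(e^(−k₁τ) − e^(−k₂τ)).
e^(−k₁τ) = e^(−1.79×1.48) = e^(−2.649) = 0.07071; e^(−k₂τ) = e^(−0.2930) = 0.7460.
C_B = 1.79×1.71/(0.198−1.79) × (0.07071−0.7460) = (-1.923)×(-0.6753) = 1.298 mol/dm³.

1.30 mol/dm³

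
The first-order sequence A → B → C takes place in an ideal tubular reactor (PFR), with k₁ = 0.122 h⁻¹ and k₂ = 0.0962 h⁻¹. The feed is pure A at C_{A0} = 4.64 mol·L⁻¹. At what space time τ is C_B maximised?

9.21 h

Setting dC_B/dτ = 0 gives τ_opt = ln(k₂/k₁)/(k₂−k₁).
= ln(0.0962/0.122)/(0.0962−0.122) = ln(0.7885)/-0.02580 = -0.2376/-0.02580 = 9.21 h.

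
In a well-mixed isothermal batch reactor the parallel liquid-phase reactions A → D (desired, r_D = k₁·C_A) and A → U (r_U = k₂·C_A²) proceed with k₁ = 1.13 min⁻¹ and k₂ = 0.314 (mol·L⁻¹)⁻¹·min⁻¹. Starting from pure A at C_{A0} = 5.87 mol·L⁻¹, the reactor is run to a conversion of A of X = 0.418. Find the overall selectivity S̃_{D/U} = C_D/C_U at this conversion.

C_A = C_{A0}(1−X) = 3.416 mol·L⁻¹.
Along a PFR/batch, dC_D/dC_A = −r_D/(r_D+r_U) = −k₁/(k₁+k₂·C_A).
Integrating from C_{A0} to C_A: C_D = (1.13/0.314)·ln[(1.13+0.314·5.87)/(1.13+0.314·3.42)] = 3.599·ln(2.973/2.203) = 1.079 mol·L⁻¹.
C_U = (C_{A0}−C_A)−C_D = 1.374 mol·L⁻¹; S̃_{D/U} = 1.079/1.374 = 0.785.

0.785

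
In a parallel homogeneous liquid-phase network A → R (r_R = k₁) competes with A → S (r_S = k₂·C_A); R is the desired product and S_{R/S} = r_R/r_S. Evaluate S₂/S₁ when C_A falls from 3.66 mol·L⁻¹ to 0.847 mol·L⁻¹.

4.32

S_{R/S} = (k₁/k₂)·C_A⁻¹, so S₂/S₁ = (C_{A,2}/C_{A,1})⁻¹.
= 3.66/0.847 = 4.32.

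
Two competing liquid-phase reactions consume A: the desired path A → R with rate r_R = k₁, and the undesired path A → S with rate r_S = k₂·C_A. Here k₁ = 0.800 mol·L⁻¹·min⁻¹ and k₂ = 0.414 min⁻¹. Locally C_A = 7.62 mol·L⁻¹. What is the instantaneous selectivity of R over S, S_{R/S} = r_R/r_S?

S_{R/S} = r_R/r_S = (k₁)/(k₂·C_A) = (k₁/k₂)·C_A⁻¹.
= (0.800) / (0.414×7.620) = 0.8000/3.155 = 0.254.

0.254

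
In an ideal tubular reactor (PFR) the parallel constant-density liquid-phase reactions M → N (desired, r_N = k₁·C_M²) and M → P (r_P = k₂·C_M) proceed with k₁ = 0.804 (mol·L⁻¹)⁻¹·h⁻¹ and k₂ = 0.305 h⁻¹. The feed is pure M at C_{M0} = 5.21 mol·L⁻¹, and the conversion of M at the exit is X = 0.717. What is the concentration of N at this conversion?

C_M = C_{M0}(1−X) = 1.474 mol·L⁻¹.
Along a PFR/batch, dC_P/dC_M = −r_P/(r_N+r_P) = −k₂/(k₂+k₁·C_M).
Integrating from C_{M0} to C_M: C_P = (0.305/0.804)·ln[(0.305+0.804·5.21)/(0.305+0.804·1.47)] = 0.3794·ln(4.494/1.490) = 0.4187 mol·L⁻¹.
Then C_N = (C_{M0}−C_M) − C_P = 3.736 − 0.4187 = 3.317 mol·L⁻¹.

3.32 mol·L⁻¹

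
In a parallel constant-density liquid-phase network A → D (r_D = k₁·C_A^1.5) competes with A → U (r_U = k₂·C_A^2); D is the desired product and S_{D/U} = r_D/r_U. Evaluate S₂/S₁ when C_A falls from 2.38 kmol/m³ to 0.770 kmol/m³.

S_{D/U} = (k₁/k₂)·C_A^-0.5, so S₂/S₁ = (C_{A,2}/C_{A,1})^-0.5.
= (0.770/2.38)^(-0.5) = (0.3235)^(-0.5) = 1.76.
Selectivity toward D rises as C_A falls — low-concentration operation is favoured.

1.76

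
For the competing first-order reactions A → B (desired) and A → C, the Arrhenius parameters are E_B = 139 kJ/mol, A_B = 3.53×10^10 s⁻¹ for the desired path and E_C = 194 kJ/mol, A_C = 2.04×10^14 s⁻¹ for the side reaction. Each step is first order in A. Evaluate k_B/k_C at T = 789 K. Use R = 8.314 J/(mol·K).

With equal orders, S_{B/C} = k_B/k_C = (A_B/A_C)·exp[(E_C−E_B)/(RT)].
(E_C−E_B)/(RT) = (194−139)×10³/(8.314×789) = 55000/6560 = 8.384.
k_B/k_C = (3.53×10^10/2.04×10^14)·exp(8.384) = 1.730×10^-4 × 4379 = 0.758.

0.758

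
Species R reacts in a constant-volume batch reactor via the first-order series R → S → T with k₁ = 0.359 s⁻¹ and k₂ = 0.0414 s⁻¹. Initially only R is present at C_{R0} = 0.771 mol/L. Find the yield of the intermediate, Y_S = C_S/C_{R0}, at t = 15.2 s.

0.598

The intermediate concentration in a first-order A→B→C sequence is C_S = k₁C_{R0}(e^(−k₁t) − e^(−k₂t))/(k₂−k₁).
e^(−k₁t) = e^(−0.359×15.2) = e^(−5.457) = 0.004267; e^(−k₂t) = e^(−0.6293) = 0.5330.
C_S = 0.359×0.771/(0.0414−0.359) × (0.004267−0.5330) = (-0.8715)×(-0.5287) = 0.4608 mol/L.
Y_S = C_S/C_{R0} = 0.4608/0.771 = 0.598.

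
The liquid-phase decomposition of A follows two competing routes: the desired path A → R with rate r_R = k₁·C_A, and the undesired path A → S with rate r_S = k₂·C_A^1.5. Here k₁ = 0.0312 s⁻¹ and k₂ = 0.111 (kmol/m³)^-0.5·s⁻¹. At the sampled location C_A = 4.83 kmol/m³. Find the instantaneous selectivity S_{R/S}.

S_{R/S} = r_R/r_S = (k₁·C_A)/(k₂·C_A^1.5) = (k₁/k₂)·C_A^-0.5.
= (0.0312×4.830) / (0.111×4.830^1.5) = 0.1507/1.178 = 0.128.
The undesired path is higher order in A, so low C_A (CSTR or dilute feed) favours R.

0.128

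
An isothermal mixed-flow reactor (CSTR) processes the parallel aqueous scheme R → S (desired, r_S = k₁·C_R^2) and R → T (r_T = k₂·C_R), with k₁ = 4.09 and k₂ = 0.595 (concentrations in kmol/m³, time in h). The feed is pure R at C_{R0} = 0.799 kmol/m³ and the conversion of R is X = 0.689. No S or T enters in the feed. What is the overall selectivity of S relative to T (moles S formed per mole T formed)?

1.71

Exit C_R = C_{R0}(1−X) = 0.799×0.311 = 0.2485 kmol/m³.
Rates in a CSTR are evaluated at the outlet concentration: r_S = 4.09×0.2485^2 = 0.2525, r_T = 0.595×0.2485 = 0.1479.
Overall selectivity = C_S/C_T = r_Sτ/(r_Tτ) = r_S/r_T = 1.71.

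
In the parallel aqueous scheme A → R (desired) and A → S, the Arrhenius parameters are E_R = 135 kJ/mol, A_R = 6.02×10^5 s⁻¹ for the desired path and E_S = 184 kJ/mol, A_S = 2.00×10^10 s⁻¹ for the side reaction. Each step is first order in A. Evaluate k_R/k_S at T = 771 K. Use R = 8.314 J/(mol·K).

k_R/k_S = (A_R/A_S)·exp[−(E_R−E_S)/(RT)] = (A_R/A_S)·exp[(E_S−E_R)/(RT)].
(E_S−E_R)/(RT) = (184−135)×10³/(8.314×771) = 49000/6410 = 7.644.
k_R/k_S = (6.02×10^5/2.00×10^10)·exp(7.644) = 3.010×10^-5 × 2088 = 0.0629.
Since E_R < E_S, lowering the temperature improves selectivity toward R.

0.0629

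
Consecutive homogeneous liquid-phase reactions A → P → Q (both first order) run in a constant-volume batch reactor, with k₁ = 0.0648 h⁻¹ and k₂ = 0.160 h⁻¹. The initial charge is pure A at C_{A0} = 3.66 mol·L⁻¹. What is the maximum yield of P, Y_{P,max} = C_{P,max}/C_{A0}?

At the optimum, C_{P,max}/C_{A0} = (k₁/k₂)^[k₂/(k₂−k₁)].
= (0.0648/0.160)^(0.160/(0.160−0.0648)) = (0.4050)^(1.681) = 0.2189.

0.219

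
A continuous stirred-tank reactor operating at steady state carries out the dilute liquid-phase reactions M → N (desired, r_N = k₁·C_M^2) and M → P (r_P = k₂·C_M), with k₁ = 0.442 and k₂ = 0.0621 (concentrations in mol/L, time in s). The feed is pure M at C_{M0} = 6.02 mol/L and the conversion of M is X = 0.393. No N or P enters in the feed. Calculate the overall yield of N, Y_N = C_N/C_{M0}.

Exit C_M = C_{M0}(1−X) = 6.02×0.607 = 3.654 mol/L.
A CSTR operates uniformly at the exit composition, giving r_N = 5.902 and r_P = 0.2269 (each k·C_M^n at C_M = 3.654).
Fraction of consumed M going to N: r_N/(r_N+r_P) = 0.9630.
C_N = 0.9630·C_{M0}·X = 0.9630×6.02×0.393 = 2.28 mol/L; Y_N = C_N/C_{M0} = 0.378.

0.378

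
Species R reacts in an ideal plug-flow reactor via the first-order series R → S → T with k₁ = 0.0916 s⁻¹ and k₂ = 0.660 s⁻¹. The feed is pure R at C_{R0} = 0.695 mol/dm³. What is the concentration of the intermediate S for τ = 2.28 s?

For first-order series with pure R initially, C_S(τ) = k₁C_{R0}/(k₂−k₁)·(e^(−k₁τ) − e^(−k₂τ)).
e^(−k₁τ) = e^(−0.0916×2.28) = e^(−0.2088) = 0.8115; e^(−k₂τ) = e^(−1.505) = 0.2221.
C_S = 0.0916×0.695/(0.660−0.0916) × (0.8115−0.2221) = 0.1120×0.5895 = 0.06602 mol/dm³.

0.0660 mol/dm³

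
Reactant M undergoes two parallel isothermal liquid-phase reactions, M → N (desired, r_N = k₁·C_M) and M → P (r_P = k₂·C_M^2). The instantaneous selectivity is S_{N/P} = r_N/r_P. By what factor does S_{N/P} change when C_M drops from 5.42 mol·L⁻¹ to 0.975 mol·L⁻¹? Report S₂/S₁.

5.56

S_{N/P} = (k₁/k₂)·C_M⁻¹, so S₂/S₁ = (C_{M,2}/C_{M,1})⁻¹.
= 5.42/0.975 = 5.56.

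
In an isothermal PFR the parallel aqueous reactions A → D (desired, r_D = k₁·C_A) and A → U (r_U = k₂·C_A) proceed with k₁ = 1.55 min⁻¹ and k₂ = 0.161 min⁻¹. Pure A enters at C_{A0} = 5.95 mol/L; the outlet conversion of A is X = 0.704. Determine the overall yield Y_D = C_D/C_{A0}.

0.638

C_A = C_{A0}(1−X) = 1.761 mol/L.
Both paths are first order in A, so the instantaneous fraction to D is constant: dC_D/d(−C_A) = k₁/(k₁+k₂) = 0.9059.
C_D = 0.9059·(C_{A0}−C_A) = 0.9059×4.189 = 3.79 mol/L.
Y_D = C_D/C_{A0} = 3.795/5.95 = 0.638.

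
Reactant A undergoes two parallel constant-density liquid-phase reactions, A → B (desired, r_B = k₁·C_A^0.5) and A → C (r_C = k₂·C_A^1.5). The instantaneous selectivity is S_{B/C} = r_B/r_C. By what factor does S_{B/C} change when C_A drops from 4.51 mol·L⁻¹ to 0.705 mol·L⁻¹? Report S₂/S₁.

6.40

S_{B/C} = (k₁/k₂)·C_A⁻¹, so S₂/S₁ = (C_{A,2}/C_{A,1})⁻¹.
= 4.51/0.705 = 6.40.
Selectivity toward B rises as C_A falls — low-concentration operation is favoured.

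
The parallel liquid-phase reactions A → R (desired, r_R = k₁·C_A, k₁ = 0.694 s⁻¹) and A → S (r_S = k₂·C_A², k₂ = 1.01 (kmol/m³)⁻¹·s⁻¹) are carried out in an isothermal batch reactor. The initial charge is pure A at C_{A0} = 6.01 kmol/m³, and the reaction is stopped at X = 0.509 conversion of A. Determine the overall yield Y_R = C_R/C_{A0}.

C_A = C_{A0}(1−X) = 2.951 kmol/m³.
Along a PFR/batch, dC_R/dC_A = −r_R/(r_R+r_S) = −k₁/(k₁+k₂·C_A).
Integrating from C_{A0} to C_A: C_R = (0.694/1.01)·ln[(0.694+1.01·6.01)/(0.694+1.01·2.95)] = 0.6871·ln(6.764/3.674) = 0.4193 kmol/m³.
Y_R = C_R/C_{A0} = 0.4193/6.01 = 0.0698.

0.0698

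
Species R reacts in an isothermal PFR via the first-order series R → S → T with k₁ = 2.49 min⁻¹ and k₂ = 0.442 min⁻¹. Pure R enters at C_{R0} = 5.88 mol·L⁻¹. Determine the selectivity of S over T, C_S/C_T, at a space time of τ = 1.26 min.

The intermediate concentration in a first-order A→B→C sequence is C_S = k₁C_{R0}(e^(−k₁τ) − e^(−k₂τ))/(k₂−k₁).
e^(−k₁τ) = e^(−2.49×1.26) = e^(−3.137) = 0.04340; e^(−k₂τ) = e^(−0.5569) = 0.5730.
C_S = 2.49×5.88/(0.442−2.49) × (0.04340−0.5730) = (-7.149)×(-0.5296) = 3.786 mol·L⁻¹.
C_R = C_{R0}e^(−k₁τ) = 0.2552 mol·L⁻¹, so C_T = C_{R0}−C_R−C_S = 1.839 mol·L⁻¹; C_S/C_T = 2.06.

2.06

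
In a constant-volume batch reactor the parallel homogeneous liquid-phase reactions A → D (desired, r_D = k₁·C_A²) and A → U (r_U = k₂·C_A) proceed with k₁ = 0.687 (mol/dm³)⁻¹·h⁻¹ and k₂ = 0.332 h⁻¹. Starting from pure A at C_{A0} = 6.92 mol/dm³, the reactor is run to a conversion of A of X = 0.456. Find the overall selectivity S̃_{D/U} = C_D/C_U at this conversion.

C_A = C_{A0}(1−X) = 3.764 mol/dm³.
Along a PFR/batch, dC_U/dC_A = −r_U/(r_D+r_U) = −k₂/(k₂+k₁·C_A).
Integrating from C_{A0} to C_A: C_U = (0.332/0.687)·ln[(0.332+0.687·6.92)/(0.332+0.687·3.76)] = 0.4833·ln(5.086/2.918) = 0.2685 mol/dm³.
Then C_D = (C_{A0}−C_A) − C_U = 3.156 − 0.2685 = 2.887 mol/dm³.
S̃_{D/U} = C_D/C_U = 2.887/0.2685 = 10.8.

10.8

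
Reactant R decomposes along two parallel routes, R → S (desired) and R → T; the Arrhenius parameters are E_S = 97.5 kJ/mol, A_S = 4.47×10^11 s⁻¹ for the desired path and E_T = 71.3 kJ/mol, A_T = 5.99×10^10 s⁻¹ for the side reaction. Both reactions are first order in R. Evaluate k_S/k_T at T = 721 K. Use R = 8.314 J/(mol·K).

k_S/k_T = (A_S/A_T)·exp[−(E_S−E_T)/(RT)] = (A_S/A_T)·exp[(E_T−E_S)/(RT)].
(E_T−E_S)/(RT) = (71.3−97.5)×10³/(8.314×721) = -26200/5994 = -4.371.
k_S/k_T = (4.47×10^11/5.99×10^10)·exp(-4.371) = 7.462 × 0.01264 = 0.0943.
Since E_S > E_T, raising the temperature improves selectivity toward S.

0.0943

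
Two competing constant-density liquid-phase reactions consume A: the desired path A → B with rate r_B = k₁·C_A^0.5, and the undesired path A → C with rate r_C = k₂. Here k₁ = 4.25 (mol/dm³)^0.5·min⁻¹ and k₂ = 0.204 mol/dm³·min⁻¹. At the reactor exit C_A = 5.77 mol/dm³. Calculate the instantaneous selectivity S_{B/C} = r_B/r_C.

S_{B/C} = r_B/r_C = (k₁·C_A^0.5)/(k₂) = (k₁/k₂)·C_A^0.5.
= (4.25×5.770^0.5) / (0.204) = 10.21/0.2040 = 50.0.
Since the desired path is higher order in A, keeping C_A high (PFR or concentrated feed) favours B.

50.0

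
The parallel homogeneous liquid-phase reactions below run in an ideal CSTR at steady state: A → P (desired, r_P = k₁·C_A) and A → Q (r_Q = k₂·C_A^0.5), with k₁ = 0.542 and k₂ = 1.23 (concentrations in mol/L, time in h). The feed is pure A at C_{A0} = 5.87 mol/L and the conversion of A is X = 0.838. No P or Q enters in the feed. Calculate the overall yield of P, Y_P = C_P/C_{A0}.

Exit C_A = C_{A0}(1−X) = 5.87×0.162 = 0.9509 mol/L.
In a CSTR the entire volume is at exit conditions, so r_P = 0.542×0.9509 = 0.5154 and r_Q = 1.23×0.9509^0.5 = 1.199.
Fraction of consumed A going to P: r_P/(r_P+r_Q) = 0.3006.
C_P = 0.3006·C_{A0}·X = 0.3006×5.87×0.838 = 1.48 mol/L; Y_P = C_P/C_{A0} = 0.252.

0.252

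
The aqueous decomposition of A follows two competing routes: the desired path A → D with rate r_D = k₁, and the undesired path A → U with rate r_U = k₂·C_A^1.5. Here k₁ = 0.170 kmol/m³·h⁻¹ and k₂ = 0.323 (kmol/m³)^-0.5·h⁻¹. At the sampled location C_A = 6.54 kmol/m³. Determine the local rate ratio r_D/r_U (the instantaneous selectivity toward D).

S_{D/U} = r_D/r_U = (k₁)/(k₂·C_A^1.5) = (k₁/k₂)·C_A^-1.5.
= (0.170) / (0.323×6.540^1.5) = 0.1700/5.402 = 0.0315.
The undesired path is higher order in A, so low C_A (CSTR or dilute feed) favours D.

0.0315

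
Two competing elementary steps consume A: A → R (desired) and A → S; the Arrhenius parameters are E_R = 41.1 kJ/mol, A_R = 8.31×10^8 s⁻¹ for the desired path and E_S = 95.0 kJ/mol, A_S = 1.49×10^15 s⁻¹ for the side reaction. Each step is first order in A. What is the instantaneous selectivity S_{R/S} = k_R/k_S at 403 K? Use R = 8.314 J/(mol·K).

k_R/k_S = (A_R/A_S)·exp[−(E_R−E_S)/(RT)] = (A_R/A_S)·exp[(E_S−E_R)/(RT)].
(E_S−E_R)/(RT) = (95.0−41.1)×10³/(8.314×403) = 53900/3351 = 16.09.
k_R/k_S = (8.31×10^8/1.49×10^15)·exp(16.09) = 5.577×10^-7 × 9.693×10^6 = 5.41.
Since E_R < E_S, lowering the temperature improves selectivity toward R.

5.41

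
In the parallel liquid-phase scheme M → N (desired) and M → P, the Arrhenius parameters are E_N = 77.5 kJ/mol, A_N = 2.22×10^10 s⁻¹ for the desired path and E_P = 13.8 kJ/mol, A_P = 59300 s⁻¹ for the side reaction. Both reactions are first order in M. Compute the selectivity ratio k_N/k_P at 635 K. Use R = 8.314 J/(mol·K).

With equal orders, S_{N/P} = k_N/k_P = (A_N/A_P)·exp[(E_P−E_N)/(RT)].
(E_P−E_N)/(RT) = (13.8−77.5)×10³/(8.314×635) = -63700/5279 = -12.07.
k_N/k_P = (2.22×10^10/59300)·exp(-12.07) = 3.744×10^5 × 5.753×10^-6 = 2.15.
Since E_N > E_P, raising the temperature improves selectivity toward N.

2.15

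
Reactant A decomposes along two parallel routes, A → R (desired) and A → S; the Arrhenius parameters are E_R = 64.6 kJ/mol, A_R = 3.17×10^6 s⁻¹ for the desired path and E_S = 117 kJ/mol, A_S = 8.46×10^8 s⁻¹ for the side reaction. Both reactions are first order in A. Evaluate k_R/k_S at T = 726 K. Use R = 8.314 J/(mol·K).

With equal orders, S_{R/S} = k_R/k_S = (A_R/A_S)·exp[(E_S−E_R)/(RT)].
(E_S−E_R)/(RT) = (117−64.6)×10³/(8.314×726) = 52400/6036 = 8.681.
k_R/k_S = (3.17×10^6/8.46×10^8)·exp(8.681) = 0.003747 × 5892 = 22.1.

22.1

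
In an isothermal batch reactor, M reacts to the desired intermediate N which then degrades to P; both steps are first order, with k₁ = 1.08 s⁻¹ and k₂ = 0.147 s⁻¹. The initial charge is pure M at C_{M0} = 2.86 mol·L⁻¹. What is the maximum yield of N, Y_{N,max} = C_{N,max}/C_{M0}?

For a first-order series the maximum intermediate yield is C_{N,max}/C_{M0} = (k₁/k₂)^[k₂/(k₂−k₁)].
= (1.08/0.147)^(0.147/(0.147−1.08)) = (7.347)^(-0.1576) = 0.7304.

0.730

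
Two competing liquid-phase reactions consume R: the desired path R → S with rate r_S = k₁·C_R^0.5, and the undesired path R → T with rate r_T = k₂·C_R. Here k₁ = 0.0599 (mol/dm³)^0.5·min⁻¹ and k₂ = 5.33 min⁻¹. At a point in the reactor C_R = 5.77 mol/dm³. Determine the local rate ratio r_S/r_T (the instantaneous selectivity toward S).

0.00468

S_{S/T} = r_S/r_T = (k₁·C_R^0.5)/(k₂·C_R) = (k₁/k₂)·C_R^-0.5.
= (0.0599×5.770^0.5) / (5.33×5.770) = 0.1439/30.75 = 0.00468.
The undesired path is higher order in R, so low C_R (CSTR or dilute feed) favours S.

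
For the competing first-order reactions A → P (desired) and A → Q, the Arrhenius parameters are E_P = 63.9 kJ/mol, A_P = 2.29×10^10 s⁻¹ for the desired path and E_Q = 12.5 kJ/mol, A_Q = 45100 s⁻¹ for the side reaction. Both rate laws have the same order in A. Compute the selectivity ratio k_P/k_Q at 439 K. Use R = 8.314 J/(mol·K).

0.389

With equal orders, S_{P/Q} = k_P/k_Q = (A_P/A_Q)·exp[(E_Q−E_P)/(RT)].
(E_Q−E_P)/(RT) = (12.5−63.9)×10³/(8.314×439) = -51400/3650 = -14.08.
k_P/k_Q = (2.29×10^10/45100)·exp(-14.08) = 5.078×10^5 × 7.655×10^-7 = 0.389.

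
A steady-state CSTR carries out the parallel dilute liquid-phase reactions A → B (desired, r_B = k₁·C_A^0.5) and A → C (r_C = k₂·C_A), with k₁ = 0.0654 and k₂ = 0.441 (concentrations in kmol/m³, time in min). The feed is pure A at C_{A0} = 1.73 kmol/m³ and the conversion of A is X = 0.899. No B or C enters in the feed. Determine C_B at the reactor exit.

Exit C_A = C_{A0}(1−X) = 1.73×0.101 = 0.1747 kmol/m³.
In a CSTR the entire volume is at exit conditions, so r_B = 0.0654×0.1747^0.5 = 0.02734 and r_C = 0.441×0.1747 = 0.07706.
Fraction of consumed A going to B: r_B/(r_B+r_C) = 0.2619.
C_B = 0.2619·C_{A0}·X = 0.2619×1.73×0.899 = 0.407 kmol/m³.

0.407 kmol/m³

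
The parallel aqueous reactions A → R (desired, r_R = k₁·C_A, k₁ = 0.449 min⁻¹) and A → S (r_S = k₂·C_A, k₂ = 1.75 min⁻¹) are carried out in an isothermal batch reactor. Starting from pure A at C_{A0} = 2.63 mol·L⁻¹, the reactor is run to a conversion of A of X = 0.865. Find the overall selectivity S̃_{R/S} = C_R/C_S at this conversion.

C_A = C_{A0}(1−X) = 0.3551 mol·L⁻¹.
Both paths are first order in A, so the instantaneous fraction to R is constant: dC_R/d(−C_A) = k₁/(k₁+k₂) = 0.2042.
C_R = 0.2042·(C_{A0}−C_A) = 0.2042×2.275 = 0.465 mol·L⁻¹.
C_S = (C_{A0}−C_A)−C_R = 1.810 mol·L⁻¹; S̃_{R/S} = 0.4645/1.810 = 0.257.

0.257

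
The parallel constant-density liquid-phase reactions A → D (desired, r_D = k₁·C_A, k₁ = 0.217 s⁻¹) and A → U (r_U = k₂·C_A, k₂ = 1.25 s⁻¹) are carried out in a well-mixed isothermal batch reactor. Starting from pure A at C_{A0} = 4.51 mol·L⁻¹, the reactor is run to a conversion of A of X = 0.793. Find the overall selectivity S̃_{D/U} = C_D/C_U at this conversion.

0.174

C_A = C_{A0}(1−X) = 0.9336 mol·L⁻¹.
Both paths are first order in A, so the instantaneous fraction to D is constant: dC_D/d(−C_A) = k₁/(k₁+k₂) = 0.1479.
C_D = 0.1479·(C_{A0}−C_A) = 0.1479×3.576 = 0.529 mol·L⁻¹.
C_U = (C_{A0}−C_A)−C_D = 3.047 mol·L⁻¹; S̃_{D/U} = 0.5290/3.047 = 0.174.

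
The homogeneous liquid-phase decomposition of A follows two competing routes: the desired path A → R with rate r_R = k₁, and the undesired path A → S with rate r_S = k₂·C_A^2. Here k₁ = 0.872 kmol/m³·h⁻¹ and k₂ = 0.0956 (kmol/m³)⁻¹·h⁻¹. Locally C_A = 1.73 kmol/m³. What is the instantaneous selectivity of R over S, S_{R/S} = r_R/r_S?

S_{R/S} = r_R/r_S = (k₁)/(k₂·C_A^2) = (k₁/k₂)·C_A^-2.
= (0.872) / (0.0956×1.730^2) = 0.8720/0.2861 = 3.05.
The undesired path is higher order in A, so low C_A (CSTR or dilute feed) favours R.

3.05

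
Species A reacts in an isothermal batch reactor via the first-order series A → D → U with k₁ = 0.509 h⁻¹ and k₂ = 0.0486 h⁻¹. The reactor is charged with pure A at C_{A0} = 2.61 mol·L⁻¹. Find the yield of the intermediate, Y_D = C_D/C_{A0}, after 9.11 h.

0.699

The intermediate concentration in a first-order A→B→C sequence is C_D = k₁C_{A0}(e^(−k₁t) − e^(−k₂t))/(k₂−k₁).
e^(−k₁t) = e^(−0.509×9.11) = e^(−4.637) = 0.009687; e^(−k₂t) = e^(−0.4427) = 0.6423.
C_D = 0.509×2.61/(0.0486−0.509) × (0.009687−0.6423) = (-2.886)×(-0.6326) = 1.825 mol·L⁻¹.
Y_D = C_D/C_{A0} = 1.825/2.61 = 0.699.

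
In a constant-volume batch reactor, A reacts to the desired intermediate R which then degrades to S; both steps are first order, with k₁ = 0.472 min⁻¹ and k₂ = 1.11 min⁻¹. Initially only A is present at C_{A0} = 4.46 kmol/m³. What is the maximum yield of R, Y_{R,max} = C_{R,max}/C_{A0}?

0.226

At the optimum, C_{R,max}/C_{A0} = (k₁/k₂)^[k₂/(k₂−k₁)].
= (0.472/1.11)^(1.11/(1.11−0.472)) = (0.4252)^(1.740) = 0.2259.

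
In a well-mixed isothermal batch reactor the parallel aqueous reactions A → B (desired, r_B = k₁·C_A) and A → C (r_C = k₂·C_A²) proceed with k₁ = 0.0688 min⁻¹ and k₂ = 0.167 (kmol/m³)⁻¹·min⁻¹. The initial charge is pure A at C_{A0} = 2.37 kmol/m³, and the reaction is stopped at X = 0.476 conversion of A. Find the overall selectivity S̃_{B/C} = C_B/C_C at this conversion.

0.234

C_A = C_{A0}(1−X) = 1.242 kmol/m³.
Along a PFR/batch, dC_B/dC_A = −r_B/(r_B+r_C) = −k₁/(k₁+k₂·C_A).
Integrating from C_{A0} to C_A: C_B = (0.0688/0.167)·ln[(0.0688+0.167·2.37)/(0.0688+0.167·1.24)] = 0.4120·ln(0.4646/0.2762) = 0.2142 kmol/m³.
C_C = (C_{A0}−C_A)−C_B = 0.9139 kmol/m³; S̃_{B/C} = 0.2142/0.9139 = 0.234.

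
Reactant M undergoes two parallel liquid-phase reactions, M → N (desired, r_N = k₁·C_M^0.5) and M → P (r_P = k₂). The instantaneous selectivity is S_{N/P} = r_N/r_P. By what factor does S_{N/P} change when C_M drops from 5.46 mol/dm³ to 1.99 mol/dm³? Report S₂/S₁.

S_{N/P} = (k₁/k₂)·C_M^0.5, so S₂/S₁ = (C_{M,2}/C_{M,1})^0.5.
= (1.99/5.46)^0.5 = (0.3645)^0.5 = 0.604.

0.604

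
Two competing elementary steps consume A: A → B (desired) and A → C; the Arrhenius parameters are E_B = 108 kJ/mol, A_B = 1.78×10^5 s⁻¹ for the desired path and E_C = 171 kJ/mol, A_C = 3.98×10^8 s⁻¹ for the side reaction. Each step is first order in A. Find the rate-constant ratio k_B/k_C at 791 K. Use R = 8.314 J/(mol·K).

6.47

With equal orders, S_{B/C} = k_B/k_C = (A_B/A_C)·exp[(E_C−E_B)/(RT)].
(E_C−E_B)/(RT) = (171−108)×10³/(8.314×791) = 63000/6576 = 9.580.
k_B/k_C = (1.78×10^5/3.98×10^8)·exp(9.580) = 4.472×10^-4 × 14469 = 6.47.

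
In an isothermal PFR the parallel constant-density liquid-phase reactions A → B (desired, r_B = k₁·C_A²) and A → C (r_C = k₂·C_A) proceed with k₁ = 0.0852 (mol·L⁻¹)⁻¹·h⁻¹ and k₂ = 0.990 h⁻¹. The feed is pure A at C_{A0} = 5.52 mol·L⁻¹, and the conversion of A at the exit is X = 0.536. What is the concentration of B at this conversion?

C_A = C_{A0}(1−X) = 2.561 mol·L⁻¹.
Along a PFR/batch, dC_C/dC_A = −r_C/(r_B+r_C) = −k₂/(k₂+k₁·C_A).
Integrating from C_{A0} to C_A: C_C = (0.990/0.0852)·ln[(0.990+0.0852·5.52)/(0.990+0.0852·2.56)] = 11.62·ln(1.460/1.208) = 2.202 mol·L⁻¹.
Then C_B = (C_{A0}−C_A) − C_C = 2.959 − 2.202 = 0.7568 mol·L⁻¹.

0.757 mol·L⁻¹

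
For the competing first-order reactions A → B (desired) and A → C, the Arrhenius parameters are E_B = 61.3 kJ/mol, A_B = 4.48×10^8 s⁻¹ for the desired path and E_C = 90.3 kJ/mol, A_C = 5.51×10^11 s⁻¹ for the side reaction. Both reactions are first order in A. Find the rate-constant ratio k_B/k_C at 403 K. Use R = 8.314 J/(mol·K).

With equal orders, S_{B/C} = k_B/k_C = (A_B/A_C)·exp[(E_C−E_B)/(RT)].
(E_C−E_B)/(RT) = (90.3−61.3)×10³/(8.314×403) = 29000/3351 = 8.655.
k_B/k_C = (4.48×10^8/5.51×10^11)·exp(8.655) = 8.131×10^-4 × 5741 = 4.67.

4.67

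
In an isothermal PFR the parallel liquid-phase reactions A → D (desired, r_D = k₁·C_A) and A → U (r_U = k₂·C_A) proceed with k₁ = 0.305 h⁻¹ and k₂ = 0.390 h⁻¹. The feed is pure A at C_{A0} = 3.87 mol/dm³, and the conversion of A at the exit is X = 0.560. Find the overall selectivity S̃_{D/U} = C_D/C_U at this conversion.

C_A = C_{A0}(1−X) = 1.703 mol/dm³.
Both paths are first order in A, so the instantaneous fraction to D is constant: dC_D/d(−C_A) = k₁/(k₁+k₂) = 0.4388.
C_D = 0.4388·(C_{A0}−C_A) = 0.4388×2.167 = 0.951 mol/dm³.
C_U = (C_{A0}−C_A)−C_D = 1.216 mol/dm³; S̃_{D/U} = 0.9511/1.216 = 0.782.

0.782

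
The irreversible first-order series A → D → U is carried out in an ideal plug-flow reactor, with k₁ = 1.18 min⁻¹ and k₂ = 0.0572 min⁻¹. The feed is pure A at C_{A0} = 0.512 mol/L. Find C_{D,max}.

At the optimum, C_{D,max}/C_{A0} = (k₁/k₂)^[k₂/(k₂−k₁)].
= (1.18/0.0572)^(0.0572/(0.0572−1.18)) = (20.63)^(-0.05094) = 0.8571.
C_{D,max} = 0.8571×0.512 = 0.439 mol/L.

0.439 mol/L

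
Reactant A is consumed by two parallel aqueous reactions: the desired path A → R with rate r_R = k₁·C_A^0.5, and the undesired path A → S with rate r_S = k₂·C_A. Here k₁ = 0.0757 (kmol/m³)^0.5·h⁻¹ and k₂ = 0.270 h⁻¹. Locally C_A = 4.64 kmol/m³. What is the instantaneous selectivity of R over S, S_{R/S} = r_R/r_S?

0.130

S_{R/S} = r_R/r_S = (k₁·C_A^0.5)/(k₂·C_A) = (k₁/k₂)·C_A^-0.5.
= (0.0757×4.640^0.5) / (0.270×4.640) = 0.1631/1.253 = 0.130.
The undesired path is higher order in A, so low C_A (CSTR or dilute feed) favours R.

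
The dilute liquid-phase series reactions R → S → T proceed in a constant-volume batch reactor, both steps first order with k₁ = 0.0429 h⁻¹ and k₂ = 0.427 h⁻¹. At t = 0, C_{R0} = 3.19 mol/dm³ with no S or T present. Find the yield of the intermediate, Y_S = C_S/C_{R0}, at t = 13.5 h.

For first-order series with pure R initially, C_S(t) = k₁C_{R0}/(k₂−k₁)·(e^(−k₁t) − e^(−k₂t)).
e^(−k₁t) = e^(−0.0429×13.5) = e^(−0.5792) = 0.5604; e^(−k₂t) = e^(−5.764) = 0.003137.
C_S = 0.0429×3.19/(0.427−0.0429) × (0.5604−0.003137) = 0.3563×0.5572 = 0.1985 mol/dm³.
Y_S = C_S/C_{R0} = 0.1985/3.19 = 0.0622.

0.0622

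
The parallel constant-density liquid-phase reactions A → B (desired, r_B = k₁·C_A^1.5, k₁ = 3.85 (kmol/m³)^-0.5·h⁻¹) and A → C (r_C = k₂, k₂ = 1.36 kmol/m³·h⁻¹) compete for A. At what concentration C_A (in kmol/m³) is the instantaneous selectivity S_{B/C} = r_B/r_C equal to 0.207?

S_{B/C} = (k₁/k₂)·C_A^1.5 ⇒ C_A = (S·k₂/k₁)^(1/1.5).
= (0.207×1.36/3.85)^(0.6667) = (0.07312)^(0.6667) = 0.175 kmol/m³.

0.175 kmol/m³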